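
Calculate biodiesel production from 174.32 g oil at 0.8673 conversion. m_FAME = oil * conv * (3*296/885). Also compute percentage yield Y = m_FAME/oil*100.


m_FAME = oil * conv * (3 * 296 / 885) = oil * conv * (888/885)
= 174.32 * 0.8673 * 888 / 885
= 151.7002 g
Y = m_FAME / oil * 100 = conv * (888/885) * 100
= 0.8673 * 888 / 885 * 100
= 87.02%

151.7002 g FAME; Y = 87.02%


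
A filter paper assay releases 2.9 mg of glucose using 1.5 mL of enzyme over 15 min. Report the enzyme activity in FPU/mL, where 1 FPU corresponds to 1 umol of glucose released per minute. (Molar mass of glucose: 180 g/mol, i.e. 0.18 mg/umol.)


Activity = glucose_mg / (0.18 mg/umol * V_mL * t_min)
= 2.9 / (0.18 * 1.5 * 15)
= 0.7160 FPU/mL

0.7160 FPU/mL


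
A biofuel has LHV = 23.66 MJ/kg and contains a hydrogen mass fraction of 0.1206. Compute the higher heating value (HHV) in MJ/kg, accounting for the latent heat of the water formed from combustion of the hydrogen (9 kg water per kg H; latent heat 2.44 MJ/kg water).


HHV = LHV + H_frac * 9 * 2.44
= 23.66 + 0.1206 * 9 * 2.44
= 26.3084 MJ/kg

26.3084 MJ/kg


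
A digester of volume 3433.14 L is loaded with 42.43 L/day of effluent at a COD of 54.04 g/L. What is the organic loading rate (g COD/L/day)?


OLR = Q * S / V
= 42.43 * 54.04 / 3433.14
= 0.6679 g/L/day

0.6679 g/L/day


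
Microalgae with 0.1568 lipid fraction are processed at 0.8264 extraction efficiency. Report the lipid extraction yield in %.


Y = lipid_content * extraction_eff * 100
= 0.1568 * 0.8264 * 100
= 12.9580%

12.9580%


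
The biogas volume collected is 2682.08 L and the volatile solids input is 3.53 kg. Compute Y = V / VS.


Y = V / VS
= 2682.08 / 3.53
= 759.7960 L/kg VS

759.7960 L/kg VS


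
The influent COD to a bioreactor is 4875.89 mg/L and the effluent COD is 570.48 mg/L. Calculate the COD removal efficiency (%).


eta = (COD_in - COD_out) / COD_in * 100
= (4875.89 - 570.48) / 4875.89 * 100
= 88.3000%

88.3000%


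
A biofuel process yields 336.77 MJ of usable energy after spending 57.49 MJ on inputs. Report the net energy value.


NEV = E_out - E_in
= 336.77 - 57.49
= 279.2800 MJ

279.2800 MJ


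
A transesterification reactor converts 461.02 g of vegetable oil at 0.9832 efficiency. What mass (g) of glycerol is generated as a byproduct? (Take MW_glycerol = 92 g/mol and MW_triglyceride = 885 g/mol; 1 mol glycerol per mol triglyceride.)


glycerol = oil * conv * (92/885)
= 461.02 * 0.9832 * 92 / 885
= 47.1201 g

47.1201 g


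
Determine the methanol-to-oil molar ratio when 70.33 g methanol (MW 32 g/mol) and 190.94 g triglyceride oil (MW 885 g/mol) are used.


Molar ratio = n_MeOH / n_oil = (MeOH/32) / (oil/885) = (MeOH * 885) / (32 * oil)
= (70.33 * 885) / (32 * 190.94)
= 10.1868

10.1868


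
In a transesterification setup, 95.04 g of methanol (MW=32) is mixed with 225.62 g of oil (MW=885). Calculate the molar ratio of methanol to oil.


Molar ratio = n_MeOH / n_oil = (MeOH/32) / (oil/885) = (MeOH * 885) / (32 * oil)
= (95.04 * 885) / (32 * 225.62)
= 11.6499

11.6499


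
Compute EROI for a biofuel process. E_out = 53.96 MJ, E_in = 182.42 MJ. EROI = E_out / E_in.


EROI = E_out / E_in
= 53.96 / 182.42
= 0.2958

0.2958


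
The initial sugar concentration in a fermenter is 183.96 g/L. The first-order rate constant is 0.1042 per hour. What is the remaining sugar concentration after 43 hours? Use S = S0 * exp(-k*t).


S = S0 * exp(-k * t)
S = 183.96 * exp(-0.1042 * 43)
S = 2.0836 g/L

2.0836 g/L


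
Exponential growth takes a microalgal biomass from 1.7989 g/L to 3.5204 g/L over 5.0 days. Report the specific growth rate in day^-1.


mu = ln(X2/X1) / dt
= ln(3.5204/1.7989) / 5.0
= 0.1343 per day

0.1343 per day


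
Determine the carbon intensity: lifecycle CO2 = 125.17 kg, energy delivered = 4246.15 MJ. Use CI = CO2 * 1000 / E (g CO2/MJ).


CI = CO2 * 1000 / E
= 125.17 * 1000 / 4246.15
= 29.4785 g CO2/MJ

29.4785 g CO2/MJ


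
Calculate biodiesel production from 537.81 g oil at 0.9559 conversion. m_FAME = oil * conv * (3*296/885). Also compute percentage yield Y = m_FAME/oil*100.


m_FAME = oil * conv * (3 * 296 / 885) = oil * conv * (888/885)
= 537.81 * 0.9559 * 888 / 885
= 515.8353 g
Y = m_FAME / oil * 100 = conv * (888/885) * 100
= 0.9559 * 888 / 885 * 100
= 95.91%

515.8353 g FAME; Y = 95.91%


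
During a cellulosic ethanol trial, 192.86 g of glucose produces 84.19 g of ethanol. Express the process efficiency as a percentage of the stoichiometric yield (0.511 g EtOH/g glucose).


Fermentation efficiency = (actual / (0.511 * glucose)) * 100
= (84.19 / (0.511 * 192.86)) * 100
= 85.4275%

85.4275%


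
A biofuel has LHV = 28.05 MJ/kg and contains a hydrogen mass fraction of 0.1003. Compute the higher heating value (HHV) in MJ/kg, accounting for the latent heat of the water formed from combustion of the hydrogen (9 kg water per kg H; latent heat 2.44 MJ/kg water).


HHV = LHV + H_frac * 9 * 2.44
= 28.05 + 0.1003 * 9 * 2.44
= 30.2526 MJ/kg

30.2526 MJ/kg


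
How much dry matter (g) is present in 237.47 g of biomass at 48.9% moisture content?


Wd = Ww * (1 - MC/100)
= 237.47 * (1 - 48.9/100)
= 121.3472 g

121.3472 g


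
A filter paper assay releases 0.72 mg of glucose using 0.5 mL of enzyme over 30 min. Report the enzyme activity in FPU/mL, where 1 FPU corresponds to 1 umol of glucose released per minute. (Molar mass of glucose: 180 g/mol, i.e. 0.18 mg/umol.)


Activity = glucose_mg / (0.18 mg/umol * V_mL * t_min)
= 0.72 / (0.18 * 0.5 * 30)
= 0.2667 FPU/mL

0.2667 FPU/mL


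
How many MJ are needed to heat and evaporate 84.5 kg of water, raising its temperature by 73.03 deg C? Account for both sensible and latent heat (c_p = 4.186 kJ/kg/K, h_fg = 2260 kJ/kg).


E = m_water * (4.186 * dT + 2260) / 1000
= 84.5 * (4.186 * 73.03 + 2260) / 1000
= 216.8020 MJ

216.8020 MJ


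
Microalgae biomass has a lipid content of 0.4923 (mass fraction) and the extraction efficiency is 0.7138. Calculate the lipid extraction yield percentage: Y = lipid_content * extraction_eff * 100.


Y = lipid_content * extraction_eff * 100
= 0.4923 * 0.7138 * 100
= 35.1404%

35.1404%


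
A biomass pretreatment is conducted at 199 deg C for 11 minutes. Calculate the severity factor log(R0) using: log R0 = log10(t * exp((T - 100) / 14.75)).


logR0 = log10(t * exp((T - 100) / 14.75))
= log10(11 * exp((199 - 100) / 14.75))
= 3.9563

3.9563


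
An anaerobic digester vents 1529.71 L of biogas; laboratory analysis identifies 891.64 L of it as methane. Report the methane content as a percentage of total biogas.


CH4% = V_CH4 / V_total * 100
= 891.64 / 1529.71 * 100
= 58.2882%

58.2882%


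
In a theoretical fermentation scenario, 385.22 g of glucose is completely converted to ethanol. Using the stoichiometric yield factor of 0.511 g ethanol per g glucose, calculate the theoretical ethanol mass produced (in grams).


Theoretical ethanol yield: m_EtOH = 0.511 * m_glucose
m_EtOH = 0.511 * 385.22 = 196.8474 g

196.8474 g


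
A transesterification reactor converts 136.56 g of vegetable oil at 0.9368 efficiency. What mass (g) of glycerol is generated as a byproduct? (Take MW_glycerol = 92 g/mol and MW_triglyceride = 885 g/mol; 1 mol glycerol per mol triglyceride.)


glycerol = oil * conv * (92/885)
= 136.56 * 0.9368 * 92 / 885
= 13.2989 g

13.2989 g


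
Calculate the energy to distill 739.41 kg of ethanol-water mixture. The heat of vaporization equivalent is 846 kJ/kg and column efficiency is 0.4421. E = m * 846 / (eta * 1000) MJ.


E = m * 846 / (eta * 1000)
= 739.41 * 846 / (0.4421 * 1000)
= 1414.9307 MJ

1414.9307 MJ


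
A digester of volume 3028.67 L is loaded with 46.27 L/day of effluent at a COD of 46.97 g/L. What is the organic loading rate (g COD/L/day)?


OLR = Q * S / V
= 46.27 * 46.97 / 3028.67
= 0.7176 g/L/day

0.7176 g/L/day


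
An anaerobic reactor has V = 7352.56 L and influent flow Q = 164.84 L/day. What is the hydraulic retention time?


HRT = V / Q
= 7352.56 / 164.84
= 44.6042 days

44.6042 days


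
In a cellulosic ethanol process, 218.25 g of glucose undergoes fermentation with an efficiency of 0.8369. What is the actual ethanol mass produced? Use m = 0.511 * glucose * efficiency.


Actual ethanol: m = 0.511 * 218.25 * 0.8369
m = 93.3359 g

93.3359 g


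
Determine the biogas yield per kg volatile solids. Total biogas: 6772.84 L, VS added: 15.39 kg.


Y = V / VS
= 6772.84 / 15.39
= 440.0806 L/kg VS

440.0806 L/kg VS


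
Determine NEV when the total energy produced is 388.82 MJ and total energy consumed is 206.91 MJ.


NEV = E_out - E_in
= 388.82 - 206.91
= 181.9100 MJ

181.9100 MJ


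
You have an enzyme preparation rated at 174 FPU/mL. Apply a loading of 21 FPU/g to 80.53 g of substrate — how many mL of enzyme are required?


V = dosage * m_sub / activity
V = 21 * 80.53 / 174
V = 9.7191 mL

9.7191 mL


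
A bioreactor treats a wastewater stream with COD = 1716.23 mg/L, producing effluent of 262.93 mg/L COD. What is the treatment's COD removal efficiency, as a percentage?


eta = (COD_in - COD_out) / COD_in * 100
= (1716.23 - 262.93) / 1716.23 * 100
= 84.6798%

84.6798%


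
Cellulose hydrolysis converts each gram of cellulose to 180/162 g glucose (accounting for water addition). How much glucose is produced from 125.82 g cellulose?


glucose = cellulose * 180/162
= 125.82 * 180/162
= 139.8000 g

139.8000 g


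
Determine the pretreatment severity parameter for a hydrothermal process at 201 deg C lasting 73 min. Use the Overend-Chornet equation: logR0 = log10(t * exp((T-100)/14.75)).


logR0 = log10(t * exp((T - 100) / 14.75))
= log10(73 * exp((201 - 100) / 14.75))
= 4.8371

4.8371


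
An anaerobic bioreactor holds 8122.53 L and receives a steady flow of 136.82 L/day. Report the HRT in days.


HRT = V / Q
= 8122.53 / 136.82
= 59.3665 days

59.3665 days


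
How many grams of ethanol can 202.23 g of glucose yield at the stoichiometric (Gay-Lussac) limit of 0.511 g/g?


Theoretical ethanol yield: m_EtOH = 0.511 * m_glucose
m_EtOH = 0.511 * 202.23 = 103.3395 g

103.3395 g


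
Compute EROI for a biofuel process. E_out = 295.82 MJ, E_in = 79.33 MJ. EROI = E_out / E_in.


EROI = E_out / E_in
= 295.82 / 79.33
= 3.7290

3.7290


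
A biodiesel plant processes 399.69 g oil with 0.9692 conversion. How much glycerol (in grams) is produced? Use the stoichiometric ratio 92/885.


glycerol = oil * conv * (92/885)
= 399.69 * 0.9692 * 92 / 885
= 40.2700 g

40.2700 g


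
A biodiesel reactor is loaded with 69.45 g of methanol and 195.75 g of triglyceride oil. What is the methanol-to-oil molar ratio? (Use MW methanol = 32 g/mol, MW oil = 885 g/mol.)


Molar ratio = n_MeOH / n_oil = (MeOH/32) / (oil/885) = (MeOH * 885) / (32 * oil)
= (69.45 * 885) / (32 * 195.75)
= 9.8121

9.8121


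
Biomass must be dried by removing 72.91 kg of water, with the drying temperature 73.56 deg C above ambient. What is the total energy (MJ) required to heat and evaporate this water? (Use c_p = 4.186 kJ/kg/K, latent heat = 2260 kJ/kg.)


E = m_water * (4.186 * dT + 2260) / 1000
= 72.91 * (4.186 * 73.56 + 2260) / 1000
= 187.2272 MJ

187.2272 MJ


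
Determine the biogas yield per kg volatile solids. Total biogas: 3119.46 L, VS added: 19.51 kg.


Y = V / VS
= 3119.46 / 19.51
= 159.8903 L/kg VS

159.8903 L/kg VS


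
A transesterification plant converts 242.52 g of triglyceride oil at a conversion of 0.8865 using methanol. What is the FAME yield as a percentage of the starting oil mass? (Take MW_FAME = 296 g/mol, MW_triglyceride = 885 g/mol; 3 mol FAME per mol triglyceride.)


m_FAME = oil * conv * (3 * 296 / 885) = oil * conv * (888/885)
= 242.52 * 0.8865 * 888 / 885
= 215.7228 g
Y = m_FAME / oil * 100 = conv * (888/885) * 100
= 0.8865 * 888 / 885 * 100
= 88.95%

88.95%


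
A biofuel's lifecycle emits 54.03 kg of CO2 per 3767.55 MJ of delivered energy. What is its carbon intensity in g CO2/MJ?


CI = CO2 * 1000 / E
= 54.03 * 1000 / 3767.55
= 14.3409 g CO2/MJ

14.3409 g CO2/MJ


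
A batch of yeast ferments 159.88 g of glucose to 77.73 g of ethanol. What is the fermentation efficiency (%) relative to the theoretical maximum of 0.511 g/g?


Fermentation efficiency = (actual / (0.511 * glucose)) * 100
= (77.73 / (0.511 * 159.88)) * 100
= 95.1423%

95.1423%


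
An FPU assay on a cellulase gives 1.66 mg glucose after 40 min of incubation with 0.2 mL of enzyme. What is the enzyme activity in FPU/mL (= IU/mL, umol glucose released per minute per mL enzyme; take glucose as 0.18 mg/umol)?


Activity = glucose_mg / (0.18 mg/umol * V_mL * t_min)
= 1.66 / (0.18 * 0.2 * 40)
= 1.1528 FPU/mL

1.1528 FPU/mL


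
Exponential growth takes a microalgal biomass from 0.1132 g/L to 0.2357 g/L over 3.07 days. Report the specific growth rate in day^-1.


mu = ln(X2/X1) / dt
= ln(0.2357/0.1132) / 3.07
= 0.2389 per day

0.2389 per day


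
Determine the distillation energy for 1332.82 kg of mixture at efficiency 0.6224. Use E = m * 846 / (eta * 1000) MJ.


E = m * 846 / (eta * 1000)
= 1332.82 * 846 / (0.6224 * 1000)
= 1811.6416 MJ

1811.6416 MJ


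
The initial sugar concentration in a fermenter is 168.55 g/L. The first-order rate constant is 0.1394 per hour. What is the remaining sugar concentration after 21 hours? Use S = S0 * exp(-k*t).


S = S0 * exp(-k * t)
S = 168.55 * exp(-0.1394 * 21)
S = 9.0235 g/L

9.0235 g/L


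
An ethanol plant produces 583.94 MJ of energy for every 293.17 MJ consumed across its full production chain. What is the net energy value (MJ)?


NEV = E_out - E_in
= 583.94 - 293.17
= 290.7700 MJ

290.7700 MJ


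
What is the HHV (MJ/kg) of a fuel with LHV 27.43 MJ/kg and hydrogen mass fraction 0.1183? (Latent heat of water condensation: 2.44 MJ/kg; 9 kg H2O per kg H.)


HHV = LHV + H_frac * 9 * 2.44
= 27.43 + 0.1183 * 9 * 2.44
= 30.0279 MJ/kg

30.0279 MJ/kg


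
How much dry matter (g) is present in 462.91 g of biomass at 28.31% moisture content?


Wd = Ww * (1 - MC/100)
= 462.91 * (1 - 28.31/100)
= 331.8602 g

331.8602 g


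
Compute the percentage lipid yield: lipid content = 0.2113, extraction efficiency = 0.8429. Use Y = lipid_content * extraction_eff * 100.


Y = lipid_content * extraction_eff * 100
= 0.2113 * 0.8429 * 100
= 17.8105%

17.8105%


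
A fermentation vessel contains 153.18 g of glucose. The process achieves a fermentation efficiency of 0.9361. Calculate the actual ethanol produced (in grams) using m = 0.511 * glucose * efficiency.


Actual ethanol: m = 0.511 * 153.18 * 0.9361
m = 73.2732 g

73.2732 g


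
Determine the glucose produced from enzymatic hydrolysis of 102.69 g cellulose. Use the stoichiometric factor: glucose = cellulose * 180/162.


glucose = cellulose * 180/162
= 102.69 * 180/162
= 114.1000 g

114.1000 g


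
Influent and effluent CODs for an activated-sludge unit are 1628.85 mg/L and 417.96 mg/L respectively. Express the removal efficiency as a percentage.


eta = (COD_in - COD_out) / COD_in * 100
= (1628.85 - 417.96) / 1628.85 * 100
= 74.3402%

74.3402%


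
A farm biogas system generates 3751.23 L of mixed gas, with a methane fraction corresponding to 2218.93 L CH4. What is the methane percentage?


CH4% = V_CH4 / V_total * 100
= 2218.93 / 3751.23 * 100
= 59.1521%

59.1521%


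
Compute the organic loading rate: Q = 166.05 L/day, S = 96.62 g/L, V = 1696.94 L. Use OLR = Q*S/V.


OLR = Q * S / V
= 166.05 * 96.62 / 1696.94
= 9.4545 g/L/day

9.4545 g/L/day


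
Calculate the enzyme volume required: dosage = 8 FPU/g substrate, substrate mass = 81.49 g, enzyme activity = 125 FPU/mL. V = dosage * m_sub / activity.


V = dosage * m_sub / activity
V = 8 * 81.49 / 125
V = 5.2154 mL

5.2154 mL


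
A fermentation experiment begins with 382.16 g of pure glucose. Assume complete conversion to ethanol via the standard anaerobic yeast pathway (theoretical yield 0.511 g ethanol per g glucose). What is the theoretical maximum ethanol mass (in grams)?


Theoretical ethanol yield: m_EtOH = 0.511 * m_glucose
m_EtOH = 0.511 * 382.16 = 195.2838 g

195.2838 g


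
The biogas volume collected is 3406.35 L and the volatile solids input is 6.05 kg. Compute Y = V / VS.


Y = V / VS
= 3406.35 / 6.05
= 563.0331 L/kg VS

563.0331 L/kg VS


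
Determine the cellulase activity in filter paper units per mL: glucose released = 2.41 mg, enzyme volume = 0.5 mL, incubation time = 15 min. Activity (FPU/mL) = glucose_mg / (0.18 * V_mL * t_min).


Activity = glucose_mg / (0.18 mg/umol * V_mL * t_min)
= 2.41 / (0.18 * 0.5 * 15)
= 1.7852 FPU/mL

1.7852 FPU/mL


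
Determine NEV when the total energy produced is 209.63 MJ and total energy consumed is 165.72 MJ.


NEV = E_out - E_in
= 209.63 - 165.72
= 43.9100 MJ

43.9100 MJ


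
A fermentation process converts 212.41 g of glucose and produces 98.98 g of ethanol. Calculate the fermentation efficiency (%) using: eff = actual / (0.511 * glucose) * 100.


Fermentation efficiency = (actual / (0.511 * glucose)) * 100
= (98.98 / (0.511 * 212.41)) * 100
= 91.1909%

91.1909%


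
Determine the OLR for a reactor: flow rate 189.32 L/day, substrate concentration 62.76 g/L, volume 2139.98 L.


OLR = Q * S / V
= 189.32 * 62.76 / 2139.98
= 5.5523 g/L/day

5.5523 g/L/day


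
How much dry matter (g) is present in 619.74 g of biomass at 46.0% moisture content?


Wd = Ww * (1 - MC/100)
= 619.74 * (1 - 46.0/100)
= 334.6596 g

334.6596 g


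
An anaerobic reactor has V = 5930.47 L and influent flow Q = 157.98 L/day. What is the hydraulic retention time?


HRT = V / Q
= 5930.47 / 157.98
= 37.5394 days

37.5394 days


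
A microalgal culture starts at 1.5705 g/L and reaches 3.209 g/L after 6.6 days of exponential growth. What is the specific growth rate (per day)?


mu = ln(X2/X1) / dt
= ln(3.209/1.5705) / 6.6
= 0.1083 per day

0.1083 per day


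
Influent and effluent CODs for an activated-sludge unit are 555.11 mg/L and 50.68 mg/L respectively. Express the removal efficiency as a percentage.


eta = (COD_in - COD_out) / COD_in * 100
= (555.11 - 50.68) / 555.11 * 100
= 90.8703%

90.8703%


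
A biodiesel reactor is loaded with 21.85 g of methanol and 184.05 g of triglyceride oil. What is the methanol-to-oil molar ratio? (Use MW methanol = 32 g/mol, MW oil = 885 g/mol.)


Molar ratio = n_MeOH / n_oil = (MeOH/32) / (oil/885) = (MeOH * 885) / (32 * oil)
= (21.85 * 885) / (32 * 184.05)
= 3.2833

3.2833


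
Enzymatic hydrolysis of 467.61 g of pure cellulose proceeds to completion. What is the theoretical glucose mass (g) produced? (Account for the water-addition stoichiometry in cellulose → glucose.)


glucose = cellulose * 180/162
= 467.61 * 180/162
= 519.5667 g

519.5667 g


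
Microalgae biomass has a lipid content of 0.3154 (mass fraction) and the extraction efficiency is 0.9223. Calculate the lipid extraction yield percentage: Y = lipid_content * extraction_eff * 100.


Y = lipid_content * extraction_eff * 100
= 0.3154 * 0.9223 * 100
= 29.0893%

29.0893%


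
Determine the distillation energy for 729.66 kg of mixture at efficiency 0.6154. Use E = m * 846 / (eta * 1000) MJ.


E = m * 846 / (eta * 1000)
= 729.66 * 846 / (0.6154 * 1000)
= 1003.0750 MJ

1003.0750 MJ


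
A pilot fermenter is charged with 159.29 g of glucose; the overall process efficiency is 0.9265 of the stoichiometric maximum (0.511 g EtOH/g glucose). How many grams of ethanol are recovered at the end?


Actual ethanol: m = 0.511 * 159.29 * 0.9265
m = 75.4145 g

75.4145 g


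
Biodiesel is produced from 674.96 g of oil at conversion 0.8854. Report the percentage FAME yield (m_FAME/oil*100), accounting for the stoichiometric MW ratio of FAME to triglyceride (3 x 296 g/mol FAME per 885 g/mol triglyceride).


m_FAME = oil * conv * (3 * 296 / 885) = oil * conv * (888/885)
= 674.96 * 0.8854 * 888 / 885
= 599.6354 g
Y = m_FAME / oil * 100 = conv * (888/885) * 100
= 0.8854 * 888 / 885 * 100
= 88.84%

88.84%


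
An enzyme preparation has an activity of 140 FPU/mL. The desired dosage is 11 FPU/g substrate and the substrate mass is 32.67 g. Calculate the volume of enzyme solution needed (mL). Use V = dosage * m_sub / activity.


V = dosage * m_sub / activity
V = 11 * 32.67 / 140
V = 2.5669 mL

2.5669 mL


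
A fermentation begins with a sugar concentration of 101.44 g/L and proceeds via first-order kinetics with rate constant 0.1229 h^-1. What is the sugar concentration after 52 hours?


S = S0 * exp(-k * t)
S = 101.44 * exp(-0.1229 * 52)
S = 0.1701 g/L

0.1701 g/L


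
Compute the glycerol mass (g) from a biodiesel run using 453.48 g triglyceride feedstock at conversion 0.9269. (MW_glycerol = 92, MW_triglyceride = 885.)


glycerol = oil * conv * (92/885)
= 453.48 * 0.9269 * 92 / 885
= 43.6954 g

43.6954 g


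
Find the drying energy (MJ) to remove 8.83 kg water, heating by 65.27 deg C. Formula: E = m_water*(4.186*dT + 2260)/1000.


E = m_water * (4.186 * dT + 2260) / 1000
= 8.83 * (4.186 * 65.27 + 2260) / 1000
= 22.3683 MJ

22.3683 MJ


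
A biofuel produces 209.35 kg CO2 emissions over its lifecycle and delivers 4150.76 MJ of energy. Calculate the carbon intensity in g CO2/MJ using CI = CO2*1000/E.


CI = CO2 * 1000 / E
= 209.35 * 1000 / 4150.76
= 50.4365 g CO2/MJ

50.4365 g CO2/MJ


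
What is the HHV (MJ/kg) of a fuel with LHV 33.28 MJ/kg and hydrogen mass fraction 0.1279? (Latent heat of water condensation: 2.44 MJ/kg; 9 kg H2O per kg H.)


HHV = LHV + H_frac * 9 * 2.44
= 33.28 + 0.1279 * 9 * 2.44
= 36.0887 MJ/kg

36.0887 MJ/kg


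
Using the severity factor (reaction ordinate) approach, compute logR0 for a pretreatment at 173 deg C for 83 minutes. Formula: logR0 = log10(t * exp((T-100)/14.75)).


logR0 = log10(t * exp((T - 100) / 14.75))
= log10(83 * exp((173 - 100) / 14.75))
= 4.0685

4.0685


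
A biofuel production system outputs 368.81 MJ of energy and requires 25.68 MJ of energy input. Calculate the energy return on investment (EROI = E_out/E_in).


EROI = E_out / E_in
= 368.81 / 25.68
= 14.3618

14.3618


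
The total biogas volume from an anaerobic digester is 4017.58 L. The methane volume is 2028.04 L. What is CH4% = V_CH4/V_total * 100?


CH4% = V_CH4 / V_total * 100
= 2028.04 / 4017.58 * 100
= 50.4791%

50.4791%


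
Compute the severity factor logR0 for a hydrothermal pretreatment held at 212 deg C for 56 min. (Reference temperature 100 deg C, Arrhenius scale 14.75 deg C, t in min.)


logR0 = log10(t * exp((T - 100) / 14.75))
= log10(56 * exp((212 - 100) / 14.75))
= 5.0459

5.0459


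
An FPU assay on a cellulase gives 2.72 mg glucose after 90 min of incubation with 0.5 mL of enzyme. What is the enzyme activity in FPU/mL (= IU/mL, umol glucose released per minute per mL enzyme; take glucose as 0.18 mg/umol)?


Activity = glucose_mg / (0.18 mg/umol * V_mL * t_min)
= 2.72 / (0.18 * 0.5 * 90)
= 0.3358 FPU/mL

0.3358 FPU/mL


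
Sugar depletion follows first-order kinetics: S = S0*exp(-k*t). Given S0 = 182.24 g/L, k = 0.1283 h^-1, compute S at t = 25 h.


S = S0 * exp(-k * t)
S = 182.24 * exp(-0.1283 * 25)
S = 7.3730 g/L

7.3730 g/L


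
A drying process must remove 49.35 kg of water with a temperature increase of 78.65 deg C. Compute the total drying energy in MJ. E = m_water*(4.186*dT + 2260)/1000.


E = m_water * (4.186 * dT + 2260) / 1000
= 49.35 * (4.186 * 78.65 + 2260) / 1000
= 127.7784 MJ

127.7784 MJ


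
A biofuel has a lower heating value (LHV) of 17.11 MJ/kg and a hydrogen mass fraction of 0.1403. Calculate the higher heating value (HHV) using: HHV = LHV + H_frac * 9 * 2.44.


HHV = LHV + H_frac * 9 * 2.44
= 17.11 + 0.1403 * 9 * 2.44
= 20.1910 MJ/kg

20.1910 MJ/kg


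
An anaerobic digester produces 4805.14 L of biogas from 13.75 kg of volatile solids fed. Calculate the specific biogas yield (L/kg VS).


Y = V / VS
= 4805.14 / 13.75
= 349.4647 L/kg VS

349.4647 L/kg VS


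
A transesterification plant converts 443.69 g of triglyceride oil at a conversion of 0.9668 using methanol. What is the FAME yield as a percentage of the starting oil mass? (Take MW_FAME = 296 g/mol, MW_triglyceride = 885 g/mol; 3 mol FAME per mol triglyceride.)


m_FAME = oil * conv * (3 * 296 / 885) = oil * conv * (888/885)
= 443.69 * 0.9668 * 888 / 885
= 430.4136 g
Y = m_FAME / oil * 100 = conv * (888/885) * 100
= 0.9668 * 888 / 885 * 100
= 97.01%

97.01%


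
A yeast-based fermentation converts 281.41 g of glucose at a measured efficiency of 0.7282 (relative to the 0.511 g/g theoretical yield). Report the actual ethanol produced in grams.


Actual ethanol: m = 0.511 * 281.41 * 0.7282
m = 104.7155 g

104.7155 g


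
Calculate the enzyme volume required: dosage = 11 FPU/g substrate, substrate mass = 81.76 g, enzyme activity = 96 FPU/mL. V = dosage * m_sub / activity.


V = dosage * m_sub / activity
V = 11 * 81.76 / 96
V = 9.3683 mL

9.3683 mL


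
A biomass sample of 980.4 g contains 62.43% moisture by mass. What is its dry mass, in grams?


Wd = Ww * (1 - MC/100)
= 980.4 * (1 - 62.43/100)
= 368.3363 g

368.3363 g


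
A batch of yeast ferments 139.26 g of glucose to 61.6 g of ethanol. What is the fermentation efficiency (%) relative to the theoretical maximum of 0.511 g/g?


Fermentation efficiency = (actual / (0.511 * glucose)) * 100
= (61.6 / (0.511 * 139.26)) * 100
= 86.5632%

86.5632%


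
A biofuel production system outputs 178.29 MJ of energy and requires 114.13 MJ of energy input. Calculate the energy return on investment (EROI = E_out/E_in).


EROI = E_out / E_in
= 178.29 / 114.13
= 1.5622

1.5622


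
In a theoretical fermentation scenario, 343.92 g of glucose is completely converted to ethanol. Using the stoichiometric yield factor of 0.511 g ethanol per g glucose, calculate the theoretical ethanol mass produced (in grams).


Theoretical ethanol yield: m_EtOH = 0.511 * m_glucose
m_EtOH = 0.511 * 343.92 = 175.7431 g

175.7431 g


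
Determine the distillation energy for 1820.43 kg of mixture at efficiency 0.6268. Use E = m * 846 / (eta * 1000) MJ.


E = m * 846 / (eta * 1000)
= 1820.43 * 846 / (0.6268 * 1000)
= 2457.0577 MJ

2457.0577 MJ


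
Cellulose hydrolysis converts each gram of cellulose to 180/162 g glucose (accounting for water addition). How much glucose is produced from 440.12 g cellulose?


glucose = cellulose * 180/162
= 440.12 * 180/162
= 489.0222 g

489.0222 g


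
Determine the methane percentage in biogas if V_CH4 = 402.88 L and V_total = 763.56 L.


CH4% = V_CH4 / V_total * 100
= 402.88 / 763.56 * 100
= 52.7634%

52.7634%


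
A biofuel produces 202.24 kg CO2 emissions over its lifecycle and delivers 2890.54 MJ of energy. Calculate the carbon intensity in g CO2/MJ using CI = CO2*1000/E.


CI = CO2 * 1000 / E
= 202.24 * 1000 / 2890.54
= 69.9662 g CO2/MJ

69.9662 g CO2/MJ


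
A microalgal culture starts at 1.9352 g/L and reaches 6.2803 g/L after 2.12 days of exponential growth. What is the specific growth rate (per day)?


mu = ln(X2/X1) / dt
= ln(6.2803/1.9352) / 2.12
= 0.5553 per day

0.5553 per day


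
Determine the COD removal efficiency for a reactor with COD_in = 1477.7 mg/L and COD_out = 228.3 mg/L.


eta = (COD_in - COD_out) / COD_in * 100
= (1477.7 - 228.3) / 1477.7 * 100
= 84.5503%

84.5503%


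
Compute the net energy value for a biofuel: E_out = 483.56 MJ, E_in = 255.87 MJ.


NEV = E_out - E_in
= 483.56 - 255.87
= 227.6900 MJ

227.6900 MJ


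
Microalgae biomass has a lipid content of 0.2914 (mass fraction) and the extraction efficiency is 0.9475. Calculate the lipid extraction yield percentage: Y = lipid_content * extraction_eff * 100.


Y = lipid_content * extraction_eff * 100
= 0.2914 * 0.9475 * 100
= 27.6102%

27.6102%


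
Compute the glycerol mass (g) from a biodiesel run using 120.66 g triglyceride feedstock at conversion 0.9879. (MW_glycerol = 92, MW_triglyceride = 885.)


glycerol = oil * conv * (92/885)
= 120.66 * 0.9879 * 92 / 885
= 12.3914 g

12.3914 g


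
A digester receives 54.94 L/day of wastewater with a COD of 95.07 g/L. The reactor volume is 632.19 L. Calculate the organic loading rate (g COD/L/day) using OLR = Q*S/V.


OLR = Q * S / V
= 54.94 * 95.07 / 632.19
= 8.2620 g/L/day

8.2620 g/L/day


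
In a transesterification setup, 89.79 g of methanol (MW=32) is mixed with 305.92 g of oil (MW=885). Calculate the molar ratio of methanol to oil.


Molar ratio = n_MeOH / n_oil = (MeOH/32) / (oil/885) = (MeOH * 885) / (32 * oil)
= (89.79 * 885) / (32 * 305.92)
= 8.1173

8.1173


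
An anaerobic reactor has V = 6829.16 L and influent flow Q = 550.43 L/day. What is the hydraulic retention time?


HRT = V / Q
= 6829.16 / 550.43
= 12.4070 days

12.4070 days


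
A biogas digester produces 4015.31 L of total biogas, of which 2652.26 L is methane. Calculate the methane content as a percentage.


CH4% = V_CH4 / V_total * 100
= 2652.26 / 4015.31 * 100
= 66.0537%

66.0537%


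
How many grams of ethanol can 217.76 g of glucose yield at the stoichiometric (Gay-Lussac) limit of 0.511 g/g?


Theoretical ethanol yield: m_EtOH = 0.511 * m_glucose
m_EtOH = 0.511 * 217.76 = 111.2754 g

111.2754 g


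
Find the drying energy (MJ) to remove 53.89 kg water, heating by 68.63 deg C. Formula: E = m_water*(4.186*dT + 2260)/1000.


E = m_water * (4.186 * dT + 2260) / 1000
= 53.89 * (4.186 * 68.63 + 2260) / 1000
= 137.2732 MJ

137.2732 MJ


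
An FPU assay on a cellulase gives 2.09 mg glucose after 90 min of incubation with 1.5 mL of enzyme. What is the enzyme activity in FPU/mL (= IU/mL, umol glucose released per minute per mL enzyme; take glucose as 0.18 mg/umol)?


Activity = glucose_mg / (0.18 mg/umol * V_mL * t_min)
= 2.09 / (0.18 * 1.5 * 90)
= 0.0860 FPU/mL

0.0860 FPU/mL


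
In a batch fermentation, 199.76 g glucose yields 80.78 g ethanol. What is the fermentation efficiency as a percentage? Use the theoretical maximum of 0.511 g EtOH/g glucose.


Fermentation efficiency = (actual / (0.511 * glucose)) * 100
= (80.78 / (0.511 * 199.76)) * 100
= 79.1361%

79.1361%


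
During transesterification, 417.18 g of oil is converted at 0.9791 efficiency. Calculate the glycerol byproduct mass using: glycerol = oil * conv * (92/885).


glycerol = oil * conv * (92/885)
= 417.18 * 0.9791 * 92 / 885
= 42.4615 g

42.4615 g


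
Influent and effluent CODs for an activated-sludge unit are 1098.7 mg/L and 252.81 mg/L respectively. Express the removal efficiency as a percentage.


eta = (COD_in - COD_out) / COD_in * 100
= (1098.7 - 252.81) / 1098.7 * 100
= 76.9901%

76.9901%


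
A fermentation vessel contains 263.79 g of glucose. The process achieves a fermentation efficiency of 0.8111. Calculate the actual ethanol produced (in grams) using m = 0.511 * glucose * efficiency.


Actual ethanol: m = 0.511 * 263.79 * 0.8111
m = 109.3336 g

109.3336 g


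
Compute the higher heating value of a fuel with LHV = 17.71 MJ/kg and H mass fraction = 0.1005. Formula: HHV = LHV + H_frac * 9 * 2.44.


HHV = LHV + H_frac * 9 * 2.44
= 17.71 + 0.1005 * 9 * 2.44
= 19.9170 MJ/kg

19.9170 MJ/kg


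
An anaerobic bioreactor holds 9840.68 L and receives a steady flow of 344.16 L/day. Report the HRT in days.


HRT = V / Q
= 9840.68 / 344.16
= 28.5933 days

28.5933 days


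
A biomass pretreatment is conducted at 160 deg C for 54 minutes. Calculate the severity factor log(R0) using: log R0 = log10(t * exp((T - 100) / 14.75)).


logR0 = log10(t * exp((T - 100) / 14.75))
= log10(54 * exp((160 - 100) / 14.75))
= 3.4990

3.4990


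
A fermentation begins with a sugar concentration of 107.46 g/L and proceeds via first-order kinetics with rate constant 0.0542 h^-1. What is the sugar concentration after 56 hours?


S = S0 * exp(-k * t)
S = 107.46 * exp(-0.0542 * 56)
S = 5.1651 g/L

5.1651 g/L


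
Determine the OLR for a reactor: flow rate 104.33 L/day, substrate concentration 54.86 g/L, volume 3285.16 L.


OLR = Q * S / V
= 104.33 * 54.86 / 3285.16
= 1.7422 g/L/day

1.7422 g/L/day


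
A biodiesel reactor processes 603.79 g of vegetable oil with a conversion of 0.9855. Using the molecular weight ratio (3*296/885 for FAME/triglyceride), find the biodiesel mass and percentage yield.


m_FAME = oil * conv * (3 * 296 / 885) = oil * conv * (888/885)
= 603.79 * 0.9855 * 888 / 885
= 597.0521 g
Y = m_FAME / oil * 100 = conv * (888/885) * 100
= 0.9855 * 888 / 885 * 100
= 98.88%

597.0521 g FAME; Y = 98.88%


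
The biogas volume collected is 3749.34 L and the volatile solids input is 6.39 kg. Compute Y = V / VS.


Y = V / VS
= 3749.34 / 6.39
= 586.7512 L/kg VS

586.7512 L/kg VS


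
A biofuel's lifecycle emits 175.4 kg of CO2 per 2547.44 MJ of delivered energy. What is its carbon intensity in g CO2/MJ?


CI = CO2 * 1000 / E
= 175.4 * 1000 / 2547.44
= 68.8534 g CO2/MJ

68.8534 g CO2/MJ


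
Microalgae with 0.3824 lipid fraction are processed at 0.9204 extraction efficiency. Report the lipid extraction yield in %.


Y = lipid_content * extraction_eff * 100
= 0.3824 * 0.9204 * 100
= 35.1961%

35.1961%


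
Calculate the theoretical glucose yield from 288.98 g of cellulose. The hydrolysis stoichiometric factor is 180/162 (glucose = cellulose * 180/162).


glucose = cellulose * 180/162
= 288.98 * 180/162
= 321.0889 g

321.0889 g


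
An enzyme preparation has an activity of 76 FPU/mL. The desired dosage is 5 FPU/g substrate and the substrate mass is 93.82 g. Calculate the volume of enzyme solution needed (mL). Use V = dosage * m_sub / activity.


V = dosage * m_sub / activity
V = 5 * 93.82 / 76
V = 6.1724 mL

6.1724 mL


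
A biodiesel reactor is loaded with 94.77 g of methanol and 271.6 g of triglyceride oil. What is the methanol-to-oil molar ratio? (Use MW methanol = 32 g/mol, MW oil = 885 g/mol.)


Molar ratio = n_MeOH / n_oil = (MeOH/32) / (oil/885) = (MeOH * 885) / (32 * oil)
= (94.77 * 885) / (32 * 271.6)
= 9.6502

9.6502


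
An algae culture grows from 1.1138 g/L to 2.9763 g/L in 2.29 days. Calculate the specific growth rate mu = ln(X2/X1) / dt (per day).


mu = ln(X2/X1) / dt
= ln(2.9763/1.1138) / 2.29
= 0.4292 per day

0.4292 per day


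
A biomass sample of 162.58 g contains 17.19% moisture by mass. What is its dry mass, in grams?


Wd = Ww * (1 - MC/100)
= 162.58 * (1 - 17.19/100)
= 134.6325 g

134.6325 g


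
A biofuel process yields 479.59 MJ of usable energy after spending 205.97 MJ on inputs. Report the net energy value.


NEV = E_out - E_in
= 479.59 - 205.97
= 273.6200 MJ

273.6200 MJ


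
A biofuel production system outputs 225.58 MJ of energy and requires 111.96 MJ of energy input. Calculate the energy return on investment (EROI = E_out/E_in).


EROI = E_out / E_in
= 225.58 / 111.96
= 2.0148

2.0148


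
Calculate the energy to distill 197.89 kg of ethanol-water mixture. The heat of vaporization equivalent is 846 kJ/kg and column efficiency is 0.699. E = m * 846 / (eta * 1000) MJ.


E = m * 846 / (eta * 1000)
= 197.89 * 846 / (0.699 * 1000)
= 239.5064 MJ

239.5064 MJ


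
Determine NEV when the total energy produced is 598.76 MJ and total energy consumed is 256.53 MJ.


NEV = E_out - E_in
= 598.76 - 256.53
= 342.2300 MJ

342.2300 MJ


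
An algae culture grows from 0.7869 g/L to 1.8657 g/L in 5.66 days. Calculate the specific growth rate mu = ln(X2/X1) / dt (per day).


mu = ln(X2/X1) / dt
= ln(1.8657/0.7869) / 5.66
= 0.1525 per day

0.1525 per day


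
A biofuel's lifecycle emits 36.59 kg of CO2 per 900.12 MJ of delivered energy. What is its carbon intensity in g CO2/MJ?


CI = CO2 * 1000 / E
= 36.59 * 1000 / 900.12
= 40.6501 g CO2/MJ

40.6501 g CO2/MJ


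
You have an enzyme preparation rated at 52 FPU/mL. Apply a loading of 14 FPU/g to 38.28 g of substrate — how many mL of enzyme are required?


V = dosage * m_sub / activity
V = 14 * 38.28 / 52
V = 10.3062 mL

10.3062 mL


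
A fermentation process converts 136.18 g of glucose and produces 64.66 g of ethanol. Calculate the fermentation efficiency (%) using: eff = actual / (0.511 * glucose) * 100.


Fermentation efficiency = (actual / (0.511 * glucose)) * 100
= (64.66 / (0.511 * 136.18)) * 100
= 92.9183%

92.9183%


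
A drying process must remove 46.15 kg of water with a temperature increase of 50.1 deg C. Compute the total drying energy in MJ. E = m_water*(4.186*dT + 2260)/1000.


E = m_water * (4.186 * dT + 2260) / 1000
= 46.15 * (4.186 * 50.1 + 2260) / 1000
= 113.9775 MJ

113.9775 MJ


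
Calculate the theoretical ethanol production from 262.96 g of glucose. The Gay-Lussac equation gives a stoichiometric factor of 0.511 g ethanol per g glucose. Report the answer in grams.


Theoretical ethanol yield: m_EtOH = 0.511 * m_glucose
m_EtOH = 0.511 * 262.96 = 134.3726 g

134.3726 g


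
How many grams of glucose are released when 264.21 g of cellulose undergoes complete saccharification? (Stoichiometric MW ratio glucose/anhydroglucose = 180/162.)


glucose = cellulose * 180/162
= 264.21 * 180/162
= 293.5667 g

293.5667 g


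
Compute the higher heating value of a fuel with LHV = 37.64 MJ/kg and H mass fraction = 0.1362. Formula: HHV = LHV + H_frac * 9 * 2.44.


HHV = LHV + H_frac * 9 * 2.44
= 37.64 + 0.1362 * 9 * 2.44
= 40.6310 MJ/kg

40.6310 MJ/kg


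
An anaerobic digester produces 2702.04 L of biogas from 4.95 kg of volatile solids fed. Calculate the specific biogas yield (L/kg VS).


Y = V / VS
= 2702.04 / 4.95
= 545.8667 L/kg VS

545.8667 L/kg VS


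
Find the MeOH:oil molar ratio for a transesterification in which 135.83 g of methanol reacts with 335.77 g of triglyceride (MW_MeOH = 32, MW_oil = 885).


Molar ratio = n_MeOH / n_oil = (MeOH/32) / (oil/885) = (MeOH * 885) / (32 * oil)
= (135.83 * 885) / (32 * 335.77)
= 11.1879

11.1879


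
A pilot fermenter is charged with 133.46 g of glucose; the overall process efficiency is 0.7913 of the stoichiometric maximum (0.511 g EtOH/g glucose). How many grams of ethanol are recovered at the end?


Actual ethanol: m = 0.511 * 133.46 * 0.7913
m = 53.9651 g

53.9651 g


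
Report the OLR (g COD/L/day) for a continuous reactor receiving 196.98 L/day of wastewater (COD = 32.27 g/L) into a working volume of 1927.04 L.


OLR = Q * S / V
= 196.98 * 32.27 / 1927.04
= 3.2986 g/L/day

3.2986 g/L/day


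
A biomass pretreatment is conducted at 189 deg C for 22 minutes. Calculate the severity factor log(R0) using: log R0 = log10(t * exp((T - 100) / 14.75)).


logR0 = log10(t * exp((T - 100) / 14.75))
= log10(22 * exp((189 - 100) / 14.75))
= 3.9629

3.9629


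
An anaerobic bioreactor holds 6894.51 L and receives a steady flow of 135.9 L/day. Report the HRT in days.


HRT = V / Q
= 6894.51 / 135.9
= 50.7322 days

50.7322 days


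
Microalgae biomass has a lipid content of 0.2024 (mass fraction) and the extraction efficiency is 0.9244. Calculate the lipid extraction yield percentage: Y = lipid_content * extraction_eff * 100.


Y = lipid_content * extraction_eff * 100
= 0.2024 * 0.9244 * 100
= 18.7099%

18.7099%


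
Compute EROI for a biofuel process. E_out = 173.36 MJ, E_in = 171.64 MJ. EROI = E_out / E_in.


EROI = E_out / E_in
= 173.36 / 171.64
= 1.0100

1.0100


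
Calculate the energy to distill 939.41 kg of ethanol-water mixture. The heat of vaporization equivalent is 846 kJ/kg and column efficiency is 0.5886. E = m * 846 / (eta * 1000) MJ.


E = m * 846 / (eta * 1000)
= 939.41 * 846 / (0.5886 * 1000)
= 1350.2223 MJ

1350.2223 MJ


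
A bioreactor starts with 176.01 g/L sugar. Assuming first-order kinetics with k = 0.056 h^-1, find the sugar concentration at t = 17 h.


S = S0 * exp(-k * t)
S = 176.01 * exp(-0.056 * 17)
S = 67.9343 g/L

67.9343 g/L


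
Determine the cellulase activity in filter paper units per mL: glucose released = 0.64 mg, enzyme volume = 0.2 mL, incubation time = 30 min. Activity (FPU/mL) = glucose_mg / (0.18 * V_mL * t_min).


Activity = glucose_mg / (0.18 mg/umol * V_mL * t_min)
= 0.64 / (0.18 * 0.2 * 30)
= 0.5926 FPU/mL

0.5926 FPU/mL
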